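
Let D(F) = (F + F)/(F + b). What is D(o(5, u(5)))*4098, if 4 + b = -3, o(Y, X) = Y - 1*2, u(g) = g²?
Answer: -6147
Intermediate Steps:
o(Y, X) = -2 + Y (o(Y, X) = Y - 2 = -2 + Y)
b = -7 (b = -4 - 3 = -7)
D(F) = 2*F/(-7 + F) (D(F) = (F + F)/(F - 7) = (2*F)/(-7 + F) = 2*F/(-7 + F))
D(o(5, u(5)))*4098 = (2*(-2 + 5)/(-7 + (-2 + 5)))*4098 = (2*3/(-7 + 3))*4098 = (2*3/(-4))*4098 = (2*3*(-¼))*4098 = -3/2*4098 = -6147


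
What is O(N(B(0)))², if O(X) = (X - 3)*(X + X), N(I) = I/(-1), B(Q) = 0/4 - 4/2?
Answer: 16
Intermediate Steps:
B(Q) = -2 (B(Q) = 0*(¼) - 4*½ = 0 - 2 = -2)
N(I) = -I (N(I) = I*(-1) = -I)
O(X) = 2*X*(-3 + X) (O(X) = (-3 + X)*(2*X) = 2*X*(-3 + X))
O(N(B(0)))² = (2*(-1*(-2))*(-3 - 1*(-2)))² = (2*2*(-3 + 2))² = (2*2*(-1))² = (-4)² = 16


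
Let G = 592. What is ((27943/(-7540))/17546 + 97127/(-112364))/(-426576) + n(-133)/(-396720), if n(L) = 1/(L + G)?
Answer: 16767750477157333/8295271886373923977344 ≈ 2.0214e-6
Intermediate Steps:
n(L) = 1/(592 + L) (n(L) = 1/(L + 592) = 1/(592 + L))
((27943/(-7540))/17546 + 97127/(-112364))/(-426576) + n(-133)/(-396720) = ((27943/(-7540))/17546 + 97127/(-112364))/(-426576) + 1/((592 - 133)*(-396720)) = ((27943*(-1/7540))*(1/17546) + 97127*(-1/112364))*(-1/426576) - 1/396720/459 = (-27943/7540*1/17546 - 97127/112364)*(-1/426576) + (1/459)*(-1/396720) = (-27943/132296840 - 97127/112364)*(-1/426576) - 1/182094480 = -3213183741483/3716350532440*(-1/426576) - 1/182094480 = 1071061247161/528435314908708480 - 1/182094480 = 16767750477157333/8295271886373923977344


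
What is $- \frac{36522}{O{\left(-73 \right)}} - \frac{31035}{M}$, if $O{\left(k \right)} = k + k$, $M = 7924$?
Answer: $\frac{142434609}{578452} \approx 246.23$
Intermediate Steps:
$O{\left(k \right)} = 2 k$
$- \frac{36522}{O{\left(-73 \right)}} - \frac{31035}{M} = - \frac{36522}{2 \left(-73\right)} - \frac{31035}{7924} = - \frac{36522}{-146} - \frac{31035}{7924} = \left(-36522\right) \left(- \frac{1}{146}\right) - \frac{31035}{7924} = \frac{18261}{73} - \frac{31035}{7924} = \frac{142434609}{578452}$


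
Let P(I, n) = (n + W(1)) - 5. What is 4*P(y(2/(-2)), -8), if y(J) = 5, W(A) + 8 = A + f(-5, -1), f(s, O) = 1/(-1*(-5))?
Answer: -396/5 ≈ -79.200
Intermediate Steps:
f(s, O) = ⅕ (f(s, O) = 1/5 = ⅕)
W(A) = -39/5 + A (W(A) = -8 + (A + ⅕) = -8 + (⅕ + A) = -39/5 + A)
P(I, n) = -59/5 + n (P(I, n) = (n + (-39/5 + 1)) - 5 = (n - 34/5) - 5 = (-34/5 + n) - 5 = -59/5 + n)
4*P(y(2/(-2)), -8) = 4*(-59/5 - 8) = 4*(-99/5) = -396/5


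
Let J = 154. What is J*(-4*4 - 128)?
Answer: -22176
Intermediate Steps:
J*(-4*4 - 128) = 154*(-4*4 - 128) = 154*(-16 - 128) = 154*(-144) = -22176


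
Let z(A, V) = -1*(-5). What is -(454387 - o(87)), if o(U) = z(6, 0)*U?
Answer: -453952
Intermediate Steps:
z(A, V) = 5
o(U) = 5*U
-(454387 - o(87)) = -(454387 - 5*87) = -(454387 - 1*435) = -(454387 - 435) = -1*453952 = -453952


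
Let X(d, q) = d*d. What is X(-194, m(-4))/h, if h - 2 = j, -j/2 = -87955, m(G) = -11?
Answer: 9409/43978 ≈ 0.21395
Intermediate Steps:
X(d, q) = d²
j = 175910 (j = -2*(-87955) = 175910)
h = 175912 (h = 2 + 175910 = 175912)
X(-194, m(-4))/h = (-194)²/175912 = 37636*(1/175912) = 9409/43978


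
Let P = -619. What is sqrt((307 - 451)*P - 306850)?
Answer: I*sqrt(217714) ≈ 466.6*I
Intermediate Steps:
sqrt((307 - 451)*P - 306850) = sqrt((307 - 451)*(-619) - 306850) = sqrt(-144*(-619) - 306850) = sqrt(89136 - 306850) = sqrt(-217714) = I*sqrt(217714)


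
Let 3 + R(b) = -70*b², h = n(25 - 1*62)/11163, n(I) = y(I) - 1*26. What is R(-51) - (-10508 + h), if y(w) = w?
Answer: -638393344/3721 ≈ -1.7157e+5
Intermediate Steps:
n(I) = -26 + I (n(I) = I - 1*26 = I - 26 = -26 + I)
h = -21/3721 (h = (-26 + (25 - 1*62))/11163 = (-26 + (25 - 62))*(1/11163) = (-26 - 37)*(1/11163) = -63*1/11163 = -21/3721 ≈ -0.0056436)
R(b) = -3 - 70*b²
R(-51) - (-10508 + h) = (-3 - 70*(-51)²) - (-10508 - 21/3721) = (-3 - 70*2601) - 1*(-39100289/3721) = (-3 - 182070) + 39100289/3721 = -182073 + 39100289/3721 = -638393344/3721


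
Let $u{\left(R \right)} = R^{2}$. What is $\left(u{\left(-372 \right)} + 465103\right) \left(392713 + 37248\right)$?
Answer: $259475874007$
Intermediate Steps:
$\left(u{\left(-372 \right)} + 465103\right) \left(392713 + 37248\right) = \left(\left(-372\right)^{2} + 465103\right) \left(392713 + 37248\right) = \left(138384 + 465103\right) 429961 = 603487 \cdot 429961 = 259475874007$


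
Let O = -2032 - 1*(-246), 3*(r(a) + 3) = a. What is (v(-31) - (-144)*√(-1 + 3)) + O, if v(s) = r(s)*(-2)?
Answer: -5278/3 + 144*√2 ≈ -1555.7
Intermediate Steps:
r(a) = -3 + a/3
v(s) = 6 - 2*s/3 (v(s) = (-3 + s/3)*(-2) = 6 - 2*s/3)
O = -1786 (O = -2032 + 246 = -1786)
(v(-31) - (-144)*√(-1 + 3)) + O = ((6 - ⅔*(-31)) - (-144)*√(-1 + 3)) - 1786 = ((6 + 62/3) - (-144)*√2) - 1786 = (80/3 + 144*√2) - 1786 = -5278/3 + 144*√2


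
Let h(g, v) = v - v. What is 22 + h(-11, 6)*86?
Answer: 22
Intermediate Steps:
h(g, v) = 0
22 + h(-11, 6)*86 = 22 + 0*86 = 22 + 0 = 22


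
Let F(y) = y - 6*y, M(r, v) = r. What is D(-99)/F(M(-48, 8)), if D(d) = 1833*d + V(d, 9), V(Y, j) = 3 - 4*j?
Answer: -3025/4 ≈ -756.25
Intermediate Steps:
D(d) = -33 + 1833*d (D(d) = 1833*d + (3 - 4*9) = 1833*d + (3 - 36) = 1833*d - 33 = -33 + 1833*d)
F(y) = -5*y
D(-99)/F(M(-48, 8)) = (-33 + 1833*(-99))/((-5*(-48))) = (-33 - 181467)/240 = -181500*1/240 = -3025/4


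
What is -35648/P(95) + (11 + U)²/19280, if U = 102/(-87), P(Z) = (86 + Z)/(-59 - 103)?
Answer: 18727649510841/586964176 ≈ 31906.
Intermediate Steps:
P(Z) = -43/81 - Z/162 (P(Z) = (86 + Z)/(-162) = (86 + Z)*(-1/162) = -43/81 - Z/162)
U = -34/29 (U = 102*(-1/87) = -34/29 ≈ -1.1724)
-35648/P(95) + (11 + U)²/19280 = -35648/(-43/81 - 1/162*95) + (11 - 34/29)²/19280 = -35648/(-43/81 - 95/162) + (285/29)²*(1/19280) = -35648/(-181/162) + (81225/841)*(1/19280) = -35648*(-162/181) + 16245/3242896 = 5774976/181 + 16245/3242896 = 18727649510841/586964176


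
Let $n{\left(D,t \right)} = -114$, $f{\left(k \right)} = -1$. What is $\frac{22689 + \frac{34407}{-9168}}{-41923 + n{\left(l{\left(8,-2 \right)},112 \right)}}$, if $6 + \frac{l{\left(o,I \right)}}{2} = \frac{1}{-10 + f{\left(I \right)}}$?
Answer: $- \frac{69326115}{128465072} \approx -0.53965$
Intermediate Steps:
$l{\left(o,I \right)} = - \frac{134}{11}$ ($l{\left(o,I \right)} = -12 + \frac{2}{-10 - 1} = -12 + \frac{2}{-11} = -12 + 2 \left(- \frac{1}{11}\right) = -12 - \frac{2}{11} = - \frac{134}{11}$)
$\frac{22689 + \frac{34407}{-9168}}{-41923 + n{\left(l{\left(8,-2 \right)},112 \right)}} = \frac{22689 + \frac{34407}{-9168}}{-41923 - 114} = \frac{22689 + 34407 \left(- \frac{1}{9168}\right)}{-42037} = \left(22689 - \frac{11469}{3056}\right) \left(- \frac{1}{42037}\right) = \frac{69326115}{3056} \left(- \frac{1}{42037}\right) = - \frac{69326115}{128465072}$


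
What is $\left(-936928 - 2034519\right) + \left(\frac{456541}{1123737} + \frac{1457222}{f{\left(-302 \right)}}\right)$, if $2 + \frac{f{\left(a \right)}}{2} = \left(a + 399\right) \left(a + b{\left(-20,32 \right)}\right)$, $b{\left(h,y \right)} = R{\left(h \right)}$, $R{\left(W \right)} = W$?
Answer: $- \frac{11589079005829915}{3900116548} \approx -2.9715 \cdot 10^{6}$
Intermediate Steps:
$b{\left(h,y \right)} = h$
$f{\left(a \right)} = -4 + 2 \left(-20 + a\right) \left(399 + a\right)$ ($f{\left(a \right)} = -4 + 2 \left(a + 399\right) \left(a - 20\right) = -4 + 2 \left(399 + a\right) \left(-20 + a\right) = -4 + 2 \left(-20 + a\right) \left(399 + a\right)$)
$\left(-936928 - 2034519\right) + \left(\frac{456541}{1123737} + \frac{1457222}{f{\left(-302 \right)}}\right) = \left(-936928 - 2034519\right) + \left(\frac{456541}{1123737} + \frac{1457222}{-15964 + 2 \left(-302\right)^{2} + 758 \left(-302\right)}\right) = -2971447 + \left(456541 \cdot \frac{1}{1123737} + \frac{1457222}{-15964 + 2 \cdot 91204 - 228916}\right) = -2971447 + \left(\frac{456541}{1123737} + \frac{1457222}{-15964 + 182408 - 228916}\right) = -2971447 + \left(\frac{456541}{1123737} + \frac{1457222}{-62472}\right) = -2971447 + \left(\frac{456541}{1123737} + 1457222 \left(- \frac{1}{62472}\right)\right) = -2971447 + \left(\frac{456541}{1123737} - \frac{728611}{31236}\right) = -2971447 - \frac{89389624959}{3900116548} = - \frac{11589079005829915}{3900116548}$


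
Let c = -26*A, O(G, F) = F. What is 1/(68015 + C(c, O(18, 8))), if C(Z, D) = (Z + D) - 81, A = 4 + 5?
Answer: 1/67708 ≈ 1.4769e-5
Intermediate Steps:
A = 9
c = -234 (c = -26*9 = -234)
C(Z, D) = -81 + D + Z (C(Z, D) = (D + Z) - 81 = -81 + D + Z)
1/(68015 + C(c, O(18, 8))) = 1/(68015 + (-81 + 8 - 234)) = 1/(68015 - 307) = 1/67708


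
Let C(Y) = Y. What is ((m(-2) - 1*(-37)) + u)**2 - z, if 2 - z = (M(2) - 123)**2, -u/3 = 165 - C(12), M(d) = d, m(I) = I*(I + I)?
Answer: 186035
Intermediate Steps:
m(I) = 2*I**2 (m(I) = I*(2*I) = 2*I**2)
u = -459 (u = -3*(165 - 1*12) = -3*(165 - 12) = -3*153 = -459)
z = -14639 (z = 2 - (2 - 123)**2 = 2 - 1*(-121)**2 = 2 - 1*14641 = 2 - 14641 = -14639)
((m(-2) - 1*(-37)) + u)**2 - z = ((2*(-2)**2 - 1*(-37)) - 459)**2 - 1*(-14639) = ((2*4 + 37) - 459)**2 + 14639 = ((8 + 37) - 459)**2 + 14639 = (45 - 459)**2 + 14639 = (-414)**2 + 14639 = 171396 + 14639 = 186035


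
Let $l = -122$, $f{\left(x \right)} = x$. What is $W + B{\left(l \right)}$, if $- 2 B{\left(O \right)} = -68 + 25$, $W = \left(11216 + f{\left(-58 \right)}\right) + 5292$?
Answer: $\frac{32943}{2} \approx 16472.0$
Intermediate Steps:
$W = 16450$ ($W = \left(11216 - 58\right) + 5292 = 11158 + 5292 = 16450$)
$B{\left(O \right)} = \frac{43}{2}$ ($B{\left(O \right)} = - \frac{-68 + 25}{2} = \left(- \frac{1}{2}\right) \left(-43\right) = \frac{43}{2}$)
$W + B{\left(l \right)} = 16450 + \frac{43}{2} = \frac{32943}{2}$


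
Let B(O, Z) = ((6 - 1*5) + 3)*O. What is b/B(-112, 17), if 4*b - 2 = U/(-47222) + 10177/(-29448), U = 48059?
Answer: -442683593/1245971736576 ≈ -0.00035529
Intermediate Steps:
B(O, Z) = 4*O (B(O, Z) = ((6 - 5) + 3)*O = (1 + 3)*O = 4*O)
b = 442683593/2781186912 (b = ½ + (48059/(-47222) + 10177/(-29448))/4 = ½ + (48059*(-1/47222) + 10177*(-1/29448))/4 = ½ + (-48059/47222 - 10177/29448)/4 = ½ + (¼)*(-947909863/695296728) = ½ - 947909863/2781186912 = 442683593/2781186912 ≈ 0.15917)
b/B(-112, 17) = 442683593/(2781186912*((4*(-112)))) = (442683593/2781186912)/(-448) = (442683593/2781186912)*(-1/448) = -442683593/1245971736576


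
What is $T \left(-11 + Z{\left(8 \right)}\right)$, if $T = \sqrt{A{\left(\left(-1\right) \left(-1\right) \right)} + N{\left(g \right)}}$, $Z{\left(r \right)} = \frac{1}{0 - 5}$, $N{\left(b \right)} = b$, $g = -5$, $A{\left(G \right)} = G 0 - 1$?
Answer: $- \frac{56 i \sqrt{6}}{5} \approx - 27.434 i$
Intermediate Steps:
$A{\left(G \right)} = -1$ ($A{\left(G \right)} = 0 - 1 = -1$)
$Z{\left(r \right)} = - \frac{1}{5}$ ($Z{\left(r \right)} = \frac{1}{-5} = - \frac{1}{5}$)
$T = i \sqrt{6}$ ($T = \sqrt{-1 - 5} = \sqrt{-6} = i \sqrt{6} \approx 2.4495 i$)
$T \left(-11 + Z{\left(8 \right)}\right) = i \sqrt{6} \left(-11 - \frac{1}{5}\right) = i \sqrt{6} \left(- \frac{56}{5}\right) = - \frac{56 i \sqrt{6}}{5}$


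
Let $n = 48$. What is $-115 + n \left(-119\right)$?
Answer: $-5827$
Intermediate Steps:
$-115 + n \left(-119\right) = -115 + 48 \left(-119\right) = -115 - 5712 = -5827$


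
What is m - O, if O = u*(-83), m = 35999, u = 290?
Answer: 60069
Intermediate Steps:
O = -24070 (O = 290*(-83) = -24070)
m - O = 35999 - 1*(-24070) = 35999 + 24070 = 60069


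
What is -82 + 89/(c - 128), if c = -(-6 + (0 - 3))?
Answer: -9847/119 ≈ -82.748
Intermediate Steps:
c = 9 (c = -(-6 - 3) = -1*(-9) = 9)
-82 + 89/(c - 128) = -82 + 89/(9 - 128) = -82 + 89/(-119) = -82 - 1/119*89 = -82 - 89/119 = -9847/119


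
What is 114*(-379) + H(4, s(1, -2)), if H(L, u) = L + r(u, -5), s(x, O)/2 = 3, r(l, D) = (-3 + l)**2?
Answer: -43193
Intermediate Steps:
s(x, O) = 6 (s(x, O) = 2*3 = 6)
H(L, u) = L + (-3 + u)**2
114*(-379) + H(4, s(1, -2)) = 114*(-379) + (4 + (-3 + 6)**2) = -43206 + (4 + 3**2) = -43206 + (4 + 9) = -43206 + 13 = -43193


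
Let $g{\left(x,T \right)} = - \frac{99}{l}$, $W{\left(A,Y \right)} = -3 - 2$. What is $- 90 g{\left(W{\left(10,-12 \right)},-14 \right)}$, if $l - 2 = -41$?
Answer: $- \frac{2970}{13} \approx -228.46$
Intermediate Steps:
$l = -39$ ($l = 2 - 41 = -39$)
$W{\left(A,Y \right)} = -5$ ($W{\left(A,Y \right)} = -3 - 2 = -5$)
$g{\left(x,T \right)} = \frac{33}{13}$ ($g{\left(x,T \right)} = - \frac{99}{-39} = \left(-99\right) \left(- \frac{1}{39}\right) = \frac{33}{13}$)
$- 90 g{\left(W{\left(10,-12 \right)},-14 \right)} = \left(-90\right) \frac{33}{13} = - \frac{2970}{13}$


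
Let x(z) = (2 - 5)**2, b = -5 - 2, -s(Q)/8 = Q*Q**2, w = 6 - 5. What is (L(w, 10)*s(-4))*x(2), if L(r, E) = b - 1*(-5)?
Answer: -9216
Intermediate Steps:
w = 1
s(Q) = -8*Q**3 (s(Q) = -8*Q*Q**2 = -8*Q**3)
b = -7
x(z) = 9 (x(z) = (-3)**2 = 9)
L(r, E) = -2 (L(r, E) = -7 - 1*(-5) = -7 + 5 = -2)
(L(w, 10)*s(-4))*x(2) = -(-16)*(-4)**3*9 = -(-16)*(-64)*9 = -2*512*9 = -1024*9 = -9216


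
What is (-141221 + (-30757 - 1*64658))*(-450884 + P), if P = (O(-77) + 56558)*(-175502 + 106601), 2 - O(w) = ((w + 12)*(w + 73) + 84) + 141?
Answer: 914379123679924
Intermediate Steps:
O(w) = -223 - (12 + w)*(73 + w) (O(w) = 2 - (((w + 12)*(w + 73) + 84) + 141) = 2 - (((12 + w)*(73 + w) + 84) + 141) = 2 - ((84 + (12 + w)*(73 + w)) + 141) = 2 - (225 + (12 + w)*(73 + w)) = 2 + (-225 - (12 + w)*(73 + w)) = -223 - (12 + w)*(73 + w))
P = -3863623575 (P = ((-1099 - 1*(-77)² - 85*(-77)) + 56558)*(-175502 + 106601) = ((-1099 - 1*5929 + 6545) + 56558)*(-68901) = ((-1099 - 5929 + 6545) + 56558)*(-68901) = (-483 + 56558)*(-68901) = 56075*(-68901) = -3863623575)
(-141221 + (-30757 - 1*64658))*(-450884 + P) = (-141221 + (-30757 - 1*64658))*(-450884 - 3863623575) = (-141221 + (-30757 - 64658))*(-3864074459) = (-141221 - 95415)*(-3864074459) = -236636*(-3864074459) = 914379123679924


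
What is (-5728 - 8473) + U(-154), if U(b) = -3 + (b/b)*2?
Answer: -14202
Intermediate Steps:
U(b) = -1 (U(b) = -3 + 1*2 = -3 + 2 = -1)
(-5728 - 8473) + U(-154) = (-5728 - 8473) - 1 = -14201 - 1 = -14202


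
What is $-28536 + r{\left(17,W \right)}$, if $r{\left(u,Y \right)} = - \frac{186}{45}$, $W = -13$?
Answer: $- \frac{428102}{15} \approx -28540.0$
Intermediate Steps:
$r{\left(u,Y \right)} = - \frac{62}{15}$ ($r{\left(u,Y \right)} = \left(-186\right) \frac{1}{45} = - \frac{62}{15}$)
$-28536 + r{\left(17,W \right)} = -28536 - \frac{62}{15} = - \frac{428102}{15}$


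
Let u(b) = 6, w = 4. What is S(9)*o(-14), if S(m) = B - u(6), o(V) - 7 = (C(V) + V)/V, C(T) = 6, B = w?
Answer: -106/7 ≈ -15.143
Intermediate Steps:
B = 4
o(V) = 7 + (6 + V)/V
S(m) = -2 (S(m) = 4 - 1*6 = 4 - 6 = -2)
S(9)*o(-14) = -2*(8 + 6/(-14)) = -2*(8 + 6*(-1/14)) = -2*(8 - 3/7) = -2*53/7 = -106/7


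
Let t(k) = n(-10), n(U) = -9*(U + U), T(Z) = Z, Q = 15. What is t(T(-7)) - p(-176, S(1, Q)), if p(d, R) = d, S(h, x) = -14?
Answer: 356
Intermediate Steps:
n(U) = -18*U
t(k) = 180 (t(k) = -18*(-10) = 180)
t(T(-7)) - p(-176, S(1, Q)) = 180 - 1*(-176) = 180 + 176 = 356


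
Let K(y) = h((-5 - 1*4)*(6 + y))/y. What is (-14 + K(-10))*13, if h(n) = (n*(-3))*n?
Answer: 24362/5 ≈ 4872.4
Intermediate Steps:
h(n) = -3*n² (h(n) = (-3*n)*n = -3*n²)
K(y) = -3*(-54 - 9*y)²/y (K(y) = (-3*(-5 - 1*4)²*(6 + y)²)/y = (-3*(-5 - 4)²*(6 + y)²)/y = (-3*81*(6 + y)²)/y = (-3*(-54 - 9*y)²)/y = -3*(-54 - 9*y)²/y)
(-14 + K(-10))*13 = (-14 - 243*(6 - 10)²/(-10))*13 = (-14 - 243*(-⅒)*(-4)²)*13 = (-14 - 243*(-⅒)*16)*13 = (-14 + 1944/5)*13 = (1874/5)*13 = 24362/5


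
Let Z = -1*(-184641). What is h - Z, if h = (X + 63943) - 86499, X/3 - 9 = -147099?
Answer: -648467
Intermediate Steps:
Z = 184641
X = -441270 (X = 27 + 3*(-147099) = 27 - 441297 = -441270)
h = -463826 (h = (-441270 + 63943) - 86499 = -377327 - 86499 = -463826)
h - Z = -463826 - 1*184641 = -463826 - 184641 = -648467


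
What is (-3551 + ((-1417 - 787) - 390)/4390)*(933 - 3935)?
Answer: 23402817484/2195 ≈ 1.0662e+7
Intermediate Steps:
(-3551 + ((-1417 - 787) - 390)/4390)*(933 - 3935) = (-3551 + (-2204 - 390)*(1/4390))*(-3002) = (-3551 - 2594*1/4390)*(-3002) = (-3551 - 1297/2195)*(-3002) = -7795742/2195*(-3002) = 23402817484/2195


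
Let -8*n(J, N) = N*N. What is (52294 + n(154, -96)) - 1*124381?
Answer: -73239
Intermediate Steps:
n(J, N) = -N**2/8 (n(J, N) = -N*N/8 = -N**2/8)
(52294 + n(154, -96)) - 1*124381 = (52294 - 1/8*(-96)**2) - 1*124381 = (52294 - 1/8*9216) - 124381 = (52294 - 1152) - 124381 = 51142 - 124381 = -73239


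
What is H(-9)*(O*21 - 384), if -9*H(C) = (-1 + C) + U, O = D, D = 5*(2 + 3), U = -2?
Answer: 188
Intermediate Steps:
D = 25 (D = 5*5 = 25)
O = 25
H(C) = 1/3 - C/9 (H(C) = -((-1 + C) - 2)/9 = -(-3 + C)/9 = 1/3 - C/9)
H(-9)*(O*21 - 384) = (1/3 - 1/9*(-9))*(25*21 - 384) = (1/3 + 1)*(525 - 384) = (4/3)*141 = 188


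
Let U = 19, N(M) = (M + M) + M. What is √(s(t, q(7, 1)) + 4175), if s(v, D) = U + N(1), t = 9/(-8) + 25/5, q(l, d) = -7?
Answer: √4197 ≈ 64.784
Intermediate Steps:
N(M) = 3*M (N(M) = 2*M + M = 3*M)
t = 31/8 (t = 9*(-⅛) + 25*(⅕) = -9/8 + 5 = 31/8 ≈ 3.8750)
s(v, D) = 22 (s(v, D) = 19 + 3*1 = 19 + 3 = 22)
√(s(t, q(7, 1)) + 4175) = √(22 + 4175) = √4197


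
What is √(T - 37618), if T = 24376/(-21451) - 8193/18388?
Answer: I*√1463248371177534097205/197220494 ≈ 193.96*I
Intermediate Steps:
T = -623973931/394440988 (T = 24376*(-1/21451) - 8193*1/18388 = -24376/21451 - 8193/18388 = -623973931/394440988 ≈ -1.5819)
√(T - 37618) = √(-623973931/394440988 - 37618) = √(-14838705060515/394440988) = I*√1463248371177534097205/197220494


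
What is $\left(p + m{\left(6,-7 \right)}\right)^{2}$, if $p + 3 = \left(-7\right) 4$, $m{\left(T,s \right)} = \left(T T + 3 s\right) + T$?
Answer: $100$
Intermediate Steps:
$m{\left(T,s \right)} = T + T^{2} + 3 s$ ($m{\left(T,s \right)} = \left(T^{2} + 3 s\right) + T = T + T^{2} + 3 s$)
$p = -31$ ($p = -3 - 28 = -31$)
$\left(p + m{\left(6,-7 \right)}\right)^{2} = \left(-31 + \left(6 + 6^{2} + 3 \left(-7\right)\right)\right)^{2} = \left(-31 + \left(6 + 36 - 21\right)\right)^{2} = \left(-31 + 21\right)^{2} = \left(-10\right)^{2} = 100$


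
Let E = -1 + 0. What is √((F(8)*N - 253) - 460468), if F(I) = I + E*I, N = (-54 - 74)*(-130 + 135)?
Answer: I*√460721 ≈ 678.76*I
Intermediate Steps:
E = -1
N = -640 (N = -128*5 = -640)
F(I) = 0 (F(I) = I - I = 0)
√((F(8)*N - 253) - 460468) = √((0*(-640) - 253) - 460468) = √((0 - 253) - 460468) = √(-253 - 460468) = √(-460721) = I*√460721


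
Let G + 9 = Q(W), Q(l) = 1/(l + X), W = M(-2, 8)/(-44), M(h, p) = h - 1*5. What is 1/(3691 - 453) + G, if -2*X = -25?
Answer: -16089065/1803566 ≈ -8.9207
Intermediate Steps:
X = 25/2 (X = -1/2*(-25) = 25/2 ≈ 12.500)
M(h, p) = -5 + h (M(h, p) = h - 5 = -5 + h)
W = 7/44 (W = (-5 - 2)/(-44) = -7*(-1/44) = 7/44 ≈ 0.15909)
Q(l) = 1/(25/2 + l) (Q(l) = 1/(l + 25/2) = 1/(25/2 + l))
G = -4969/557 (G = -9 + 2/(25 + 2*(7/44)) = -9 + 2/(25 + 7/22) = -9 + 2/(557/22) = -9 + 2*(22/557) = -9 + 44/557 = -4969/557 ≈ -8.9210)
1/(3691 - 453) + G = 1/(3691 - 453) - 4969/557 = 1/3238 - 4969/557 = -16089065/1803566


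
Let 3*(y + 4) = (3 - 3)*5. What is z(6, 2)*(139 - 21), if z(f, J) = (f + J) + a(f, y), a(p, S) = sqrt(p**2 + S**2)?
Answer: 944 + 236*sqrt(13) ≈ 1794.9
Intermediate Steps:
y = -4 (y = -4 + ((3 - 3)*5)/3 = -4 + (0*5)/3 = -4 + (1/3)*0 = -4 + 0 = -4)
a(p, S) = sqrt(S**2 + p**2)
z(f, J) = J + f + sqrt(16 + f**2) (z(f, J) = (f + J) + sqrt((-4)**2 + f**2) = (J + f) + sqrt(16 + f**2) = J + f + sqrt(16 + f**2))
z(6, 2)*(139 - 21) = (2 + 6 + sqrt(16 + 6**2))*(139 - 21) = (2 + 6 + sqrt(16 + 36))*118 = (2 + 6 + sqrt(52))*118 = (2 + 6 + 2*sqrt(13))*118 = (8 + 2*sqrt(13))*118 = 944 + 236*sqrt(13)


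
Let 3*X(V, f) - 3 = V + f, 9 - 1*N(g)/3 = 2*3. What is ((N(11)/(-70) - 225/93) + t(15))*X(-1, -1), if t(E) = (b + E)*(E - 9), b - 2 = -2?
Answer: 63257/2170 ≈ 29.151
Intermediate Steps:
b = 0 (b = 2 - 2 = 0)
N(g) = 9 (N(g) = 27 - 6*3 = 27 - 3*6 = 27 - 18 = 9)
X(V, f) = 1 + V/3 + f/3 (X(V, f) = 1 + (V + f)/3 = 1 + (V/3 + f/3) = 1 + V/3 + f/3)
t(E) = E*(-9 + E) (t(E) = (0 + E)*(E - 9) = E*(-9 + E))
((N(11)/(-70) - 225/93) + t(15))*X(-1, -1) = ((9/(-70) - 225/93) + 15*(-9 + 15))*(1 + (1/3)*(-1) + (1/3)*(-1)) = ((9*(-1/70) - 225*1/93) + 15*6)*(1 - 1/3 - 1/3) = ((-9/70 - 75/31) + 90)*(1/3) = (-5529/2170 + 90)*(1/3) = (189771/2170)*(1/3) = 63257/2170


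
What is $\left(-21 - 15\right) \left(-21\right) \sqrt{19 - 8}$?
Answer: $756 \sqrt{11} \approx 2507.4$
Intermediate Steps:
$\left(-21 - 15\right) \left(-21\right) \sqrt{19 - 8} = \left(-36\right) \left(-21\right) \sqrt{11} = 756 \sqrt{11}$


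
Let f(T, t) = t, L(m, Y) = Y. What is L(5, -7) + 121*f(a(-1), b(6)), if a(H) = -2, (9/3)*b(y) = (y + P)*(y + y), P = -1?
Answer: 2413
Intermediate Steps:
b(y) = 2*y*(-1 + y)/3 (b(y) = ((y - 1)*(y + y))/3 = ((-1 + y)*(2*y))/3 = (2*y*(-1 + y))/3 = 2*y*(-1 + y)/3)
L(5, -7) + 121*f(a(-1), b(6)) = -7 + 121*((2/3)*6*(-1 + 6)) = -7 + 121*((2/3)*6*5) = -7 + 121*20 = -7 + 2420 = 2413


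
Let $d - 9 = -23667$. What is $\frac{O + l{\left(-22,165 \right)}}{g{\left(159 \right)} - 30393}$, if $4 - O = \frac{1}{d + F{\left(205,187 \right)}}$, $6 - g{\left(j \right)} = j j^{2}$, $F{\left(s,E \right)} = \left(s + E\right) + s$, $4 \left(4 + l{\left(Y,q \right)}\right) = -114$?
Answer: $\frac{1314475}{186797144052} \approx 7.0369 \cdot 10^{-6}$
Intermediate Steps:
$d = -23658$ ($d = 9 - 23667 = -23658$)
$l{\left(Y,q \right)} = - \frac{65}{2}$ ($l{\left(Y,q \right)} = -4 + \frac{1}{4} \left(-114\right) = -4 - \frac{57}{2} = - \frac{65}{2}$)
$F{\left(s,E \right)} = E + 2 s$ ($F{\left(s,E \right)} = \left(E + s\right) + s = E + 2 s$)
$g{\left(j \right)} = 6 - j^{3}$ ($g{\left(j \right)} = 6 - j j^{2} = 6 - j^{3}$)
$O = \frac{92245}{23061}$ ($O = 4 - \frac{1}{-23658 + \left(187 + 2 \cdot 205\right)} = 4 - \frac{1}{-23658 + \left(187 + 410\right)} = 4 - \frac{1}{-23658 + 597} = 4 - \frac{1}{-23061} = 4 - - \frac{1}{23061} = 4 + \frac{1}{23061} = \frac{92245}{23061} \approx 4.0$)
$\frac{O + l{\left(-22,165 \right)}}{g{\left(159 \right)} - 30393} = \frac{\frac{92245}{23061} - \frac{65}{2}}{\left(6 - 159^{3}\right) - 30393} = - \frac{1314475}{46122 \left(\left(6 - 4019679\right) - 30393\right)} = - \frac{1314475}{46122 \left(-4019673 - 30393\right)} = - \frac{1314475}{46122 \left(-4050066\right)} = \left(- \frac{1314475}{46122}\right) \left(- \frac{1}{4050066}\right) = \frac{1314475}{186797144052}$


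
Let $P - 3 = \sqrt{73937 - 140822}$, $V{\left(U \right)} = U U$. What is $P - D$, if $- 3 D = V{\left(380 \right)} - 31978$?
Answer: $37477 + 7 i \sqrt{1365} \approx 37477.0 + 258.62 i$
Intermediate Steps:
$V{\left(U \right)} = U^{2}$
$P = 3 + 7 i \sqrt{1365}$ ($P = 3 + \sqrt{73937 - 140822} = 3 + \sqrt{-66885} = 3 + 7 i \sqrt{1365} \approx 3.0 + 258.62 i$)
$D = -37474$ ($D = - \frac{380^{2} - 31978}{3} = - \frac{144400 - 31978}{3} = \left(- \frac{1}{3}\right) 112422 = -37474$)
$P - D = \left(3 + 7 i \sqrt{1365}\right) - -37474 = \left(3 + 7 i \sqrt{1365}\right) + 37474 = 37477 + 7 i \sqrt{1365}$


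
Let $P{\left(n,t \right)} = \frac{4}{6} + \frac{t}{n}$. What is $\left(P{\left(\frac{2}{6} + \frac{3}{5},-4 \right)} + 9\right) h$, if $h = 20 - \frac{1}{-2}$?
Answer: $\frac{4633}{42} \approx 110.31$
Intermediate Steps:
$P{\left(n,t \right)} = \frac{2}{3} + \frac{t}{n}$ ($P{\left(n,t \right)} = 4 \cdot \frac{1}{6} + \frac{t}{n} = \frac{2}{3} + \frac{t}{n}$)
$h = \frac{41}{2}$ ($h = 20 - - \frac{1}{2} = 20 + \frac{1}{2} = \frac{41}{2} \approx 20.5$)
$\left(P{\left(\frac{2}{6} + \frac{3}{5},-4 \right)} + 9\right) h = \left(\left(\frac{2}{3} - \frac{4}{\frac{2}{6} + \frac{3}{5}}\right) + 9\right) \frac{41}{2} = \left(\left(\frac{2}{3} - \frac{4}{2 \cdot \frac{1}{6} + 3 \cdot \frac{1}{5}}\right) + 9\right) \frac{41}{2} = \left(\left(\frac{2}{3} - \frac{4}{\frac{1}{3} + \frac{3}{5}}\right) + 9\right) \frac{41}{2} = \left(\left(\frac{2}{3} - \frac{4}{\frac{14}{15}}\right) + 9\right) \frac{41}{2} = \left(\left(\frac{2}{3} - \frac{30}{7}\right) + 9\right) \frac{41}{2} = \left(- \frac{76}{21} + 9\right) \frac{41}{2} = \frac{113}{21} \cdot \frac{41}{2} = \frac{4633}{42}$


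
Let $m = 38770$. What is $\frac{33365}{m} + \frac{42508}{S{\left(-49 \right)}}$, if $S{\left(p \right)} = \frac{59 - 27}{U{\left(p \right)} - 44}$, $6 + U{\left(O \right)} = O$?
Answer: $- \frac{4078860329}{31016} \approx -1.3151 \cdot 10^{5}$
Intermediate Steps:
$U{\left(O \right)} = -6 + O$
$S{\left(p \right)} = \frac{32}{-50 + p}$ ($S{\left(p \right)} = \frac{59 - 27}{\left(-6 + p\right) - 44} = \frac{32}{-50 + p}$)
$\frac{33365}{m} + \frac{42508}{S{\left(-49 \right)}} = \frac{33365}{38770} + \frac{42508}{32 \frac{1}{-50 - 49}} = 33365 \cdot \frac{1}{38770} + \frac{42508}{32 \frac{1}{-99}} = \frac{6673}{7754} + \frac{42508}{32 \left(- \frac{1}{99}\right)} = \frac{6673}{7754} + \frac{42508}{- \frac{32}{99}} = \frac{6673}{7754} + 42508 \left(- \frac{99}{32}\right) = \frac{6673}{7754} - \frac{1052073}{8} = - \frac{4078860329}{31016}$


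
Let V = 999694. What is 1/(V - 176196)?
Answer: 1/823498 ≈ 1.2143e-6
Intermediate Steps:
1/(V - 176196) = 1/(999694 - 176196) = 1/823498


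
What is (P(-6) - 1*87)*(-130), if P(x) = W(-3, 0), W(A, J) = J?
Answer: 11310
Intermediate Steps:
P(x) = 0
(P(-6) - 1*87)*(-130) = (0 - 1*87)*(-130) = (0 - 87)*(-130) = -87*(-130) = 11310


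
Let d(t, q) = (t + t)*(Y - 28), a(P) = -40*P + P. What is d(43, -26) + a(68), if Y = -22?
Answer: -6952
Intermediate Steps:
a(P) = -39*P
d(t, q) = -100*t (d(t, q) = (t + t)*(-22 - 28) = (2*t)*(-50) = -100*t)
d(43, -26) + a(68) = -100*43 - 39*68 = -4300 - 2652 = -6952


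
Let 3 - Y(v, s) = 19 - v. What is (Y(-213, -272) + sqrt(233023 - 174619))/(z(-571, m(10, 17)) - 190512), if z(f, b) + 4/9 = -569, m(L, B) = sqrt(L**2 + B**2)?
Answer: 2061/1719733 - 18*sqrt(14601)/1719733 ≈ -6.6303e-5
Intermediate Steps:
Y(v, s) = -16 + v (Y(v, s) = 3 - (19 - v) = 3 + (-19 + v) = -16 + v)
m(L, B) = sqrt(B**2 + L**2)
z(f, b) = -5125/9 (z(f, b) = -4/9 - 569 = -5125/9)
(Y(-213, -272) + sqrt(233023 - 174619))/(z(-571, m(10, 17)) - 190512) = ((-16 - 213) + sqrt(233023 - 174619))/(-5125/9 - 190512) = (-229 + sqrt(58404))/(-1719733/9) = (-229 + 2*sqrt(14601))*(-9/1719733) = 2061/1719733 - 18*sqrt(14601)/1719733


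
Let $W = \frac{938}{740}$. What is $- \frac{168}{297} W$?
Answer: $- \frac{13132}{18315} \approx -0.71701$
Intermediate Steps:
$W = \frac{469}{370}$ ($W = 938 \cdot \frac{1}{740} = \frac{469}{370} \approx 1.2676$)
$- \frac{168}{297} W = - \frac{168}{297} \cdot \frac{469}{370} = \left(-1\right) \frac{56}{99} \cdot \frac{469}{370} = \left(- \frac{56}{99}\right) \frac{469}{370} = - \frac{13132}{18315}$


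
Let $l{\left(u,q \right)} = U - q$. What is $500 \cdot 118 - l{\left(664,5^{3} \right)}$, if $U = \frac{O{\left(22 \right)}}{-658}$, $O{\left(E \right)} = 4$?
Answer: $\frac{19452127}{329} \approx 59125.0$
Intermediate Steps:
$U = - \frac{2}{329}$ ($U = \frac{4}{-658} = 4 \left(- \frac{1}{658}\right) = - \frac{2}{329} \approx -0.006079$)
$l{\left(u,q \right)} = - \frac{2}{329} - q$
$500 \cdot 118 - l{\left(664,5^{3} \right)} = 500 \cdot 118 - \left(- \frac{2}{329} - 5^{3}\right) = 59000 - \left(- \frac{2}{329} - 125\right) = 59000 - - \frac{41127}{329} = 59000 + \frac{41127}{329} = \frac{19452127}{329}$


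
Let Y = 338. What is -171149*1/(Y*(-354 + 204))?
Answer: 171149/50700 ≈ 3.3757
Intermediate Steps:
-171149*1/(Y*(-354 + 204)) = -171149*1/(338*(-354 + 204)) = -171149/(338*(-150)) = -171149/(-50700) = -171149*(-1/50700) = 171149/50700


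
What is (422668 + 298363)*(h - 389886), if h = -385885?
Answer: -559354939901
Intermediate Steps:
(422668 + 298363)*(h - 389886) = (422668 + 298363)*(-385885 - 389886) = 721031*(-775771) = -559354939901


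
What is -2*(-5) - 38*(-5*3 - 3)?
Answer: 694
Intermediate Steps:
-2*(-5) - 38*(-5*3 - 3) = 10 - 38*(-1*15 - 3) = 10 - 38*(-15 - 3) = 10 - 38*(-18) = 10 + 684 = 694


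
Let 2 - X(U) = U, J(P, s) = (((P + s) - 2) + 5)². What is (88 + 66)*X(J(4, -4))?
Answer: -1078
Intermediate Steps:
J(P, s) = (3 + P + s)² (J(P, s) = ((-2 + P + s) + 5)² = (3 + P + s)²)
X(U) = 2 - U
(88 + 66)*X(J(4, -4)) = (88 + 66)*(2 - (3 + 4 - 4)²) = 154*(2 - 1*3²) = 154*(2 - 1*9) = 154*(2 - 9) = 154*(-7) = -1078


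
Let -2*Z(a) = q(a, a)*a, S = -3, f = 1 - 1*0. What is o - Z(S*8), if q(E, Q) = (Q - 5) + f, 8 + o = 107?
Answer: 435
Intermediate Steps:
f = 1 (f = 1 + 0 = 1)
o = 99 (o = -8 + 107 = 99)
q(E, Q) = -4 + Q (q(E, Q) = (Q - 5) + 1 = (-5 + Q) + 1 = -4 + Q)
Z(a) = -a*(-4 + a)/2 (Z(a) = -(-4 + a)*a/2 = -a*(-4 + a)/2)
o - Z(S*8) = 99 - (-3*8)*(4 - (-3)*8)/2 = 99 - (-24)*(4 - 1*(-24))/2 = 99 - (-24)*(4 + 24)/2 = 99 - (-24)*28/2 = 99 - 1*(-336) = 99 + 336 = 435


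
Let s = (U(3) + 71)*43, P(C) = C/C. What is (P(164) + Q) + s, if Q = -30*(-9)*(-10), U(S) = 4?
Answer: 526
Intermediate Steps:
P(C) = 1
Q = -2700 (Q = 270*(-10) = -2700)
s = 3225 (s = (4 + 71)*43 = 75*43 = 3225)
(P(164) + Q) + s = (1 - 2700) + 3225 = -2699 + 3225 = 526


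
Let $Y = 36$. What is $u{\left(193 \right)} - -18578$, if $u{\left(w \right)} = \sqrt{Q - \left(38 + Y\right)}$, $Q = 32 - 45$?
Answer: $18578 + i \sqrt{87} \approx 18578.0 + 9.3274 i$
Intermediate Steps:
$Q = -13$
$u{\left(w \right)} = i \sqrt{87}$ ($u{\left(w \right)} = \sqrt{-13 - 74} = \sqrt{-87} = i \sqrt{87}$)
$u{\left(193 \right)} - -18578 = i \sqrt{87} - -18578 = i \sqrt{87} + 18578 = 18578 + i \sqrt{87}$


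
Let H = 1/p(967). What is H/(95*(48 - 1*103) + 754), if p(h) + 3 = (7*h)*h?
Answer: -1/29265467020 ≈ -3.4170e-11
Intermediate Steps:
p(h) = -3 + 7*h² (p(h) = -3 + (7*h)*h = -3 + 7*h²)
H = 1/6545620 (H = 1/(-3 + 7*967²) = 1/(-3 + 7*935089) = 1/(-3 + 6545623) = 1/6545620 ≈ 1.5277e-7)
H/(95*(48 - 1*103) + 754) = 1/(6545620*(95*(48 - 1*103) + 754)) = 1/(6545620*(95*(48 - 103) + 754)) = 1/(6545620*(95*(-55) + 754)) = 1/(6545620*(-5225 + 754)) = (1/6545620)/(-4471) = (1/6545620)*(-1/4471) = -1/29265467020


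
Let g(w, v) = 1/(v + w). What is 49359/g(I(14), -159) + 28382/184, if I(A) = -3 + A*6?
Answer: -15399391/4 ≈ -3.8498e+6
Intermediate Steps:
I(A) = -3 + 6*A
49359/g(I(14), -159) + 28382/184 = 49359/(1/(-159 + (-3 + 6*14))) + 28382/184 = 49359/(1/(-159 + (-3 + 84))) + 28382*(1/184) = 49359/(1/(-159 + 81)) + 617/4 = 49359/(1/(-78)) + 617/4 = 49359/(-1/78) + 617/4 = 49359*(-78) + 617/4 = -3850002 + 617/4 = -15399391/4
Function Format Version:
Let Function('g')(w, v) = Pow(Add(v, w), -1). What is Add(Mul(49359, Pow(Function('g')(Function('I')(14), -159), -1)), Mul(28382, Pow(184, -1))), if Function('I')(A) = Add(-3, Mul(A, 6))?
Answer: Rational(-15399391, 4) ≈ -3.8498e+6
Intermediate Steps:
Function('I')(A) = Add(-3, Mul(6, A))
Add(Mul(49359, Pow(Function('g')(Function('I')(14), -159), -1)), Mul(28382, Pow(184, -1))) = Add(Mul(49359, Pow(Pow(Add(-159, Add(-3, Mul(6, 14))), -1), -1)), Mul(28382, Pow(184, -1))) = Add(Mul(49359, Pow(Pow(Add(-159, Add(-3, 84)), -1), -1)), Mul(28382, Rational(1, 184))) = Add(Mul(49359, Pow(Pow(Add(-159, 81), -1), -1)), Rational(617, 4)) = Add(Mul(49359, Pow(Pow(-78, -1), -1)), Rational(617, 4)) = Add(Mul(49359, Pow(Rational(-1, 78), -1)), Rational(617, 4)) = Add(Mul(49359, -78), Rational(617, 4)) = Add(-3850002, Rational(617, 4)) = Rational(-15399391, 4)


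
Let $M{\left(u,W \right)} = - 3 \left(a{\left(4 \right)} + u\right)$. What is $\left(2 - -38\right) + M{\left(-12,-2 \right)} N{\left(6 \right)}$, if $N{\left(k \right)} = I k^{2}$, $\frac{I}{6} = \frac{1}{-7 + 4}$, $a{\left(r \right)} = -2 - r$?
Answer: $-3848$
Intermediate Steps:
$I = -2$ ($I = \frac{6}{-7 + 4} = \frac{6}{-3} = 6 \left(- \frac{1}{3}\right) = -2$)
$N{\left(k \right)} = - 2 k^{2}$
$M{\left(u,W \right)} = 18 - 3 u$ ($M{\left(u,W \right)} = - 3 \left(\left(-2 - 4\right) + u\right) = - 3 \left(-6 + u\right) = 18 - 3 u$)
$\left(2 - -38\right) + M{\left(-12,-2 \right)} N{\left(6 \right)} = \left(2 - -38\right) + \left(18 - -36\right) \left(- 2 \cdot 6^{2}\right) = \left(2 + 38\right) + \left(18 + 36\right) \left(\left(-2\right) 36\right) = 40 + 54 \left(-72\right) = 40 - 3888 = -3848$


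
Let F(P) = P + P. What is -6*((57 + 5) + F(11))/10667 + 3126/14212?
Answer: 13091097/75799702 ≈ 0.17271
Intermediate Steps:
F(P) = 2*P
-6*((57 + 5) + F(11))/10667 + 3126/14212 = -6*((57 + 5) + 2*11)/10667 + 3126/14212 = -6*(62 + 22)*(1/10667) + 3126*(1/14212) = -6*84*(1/10667) + 1563/7106 = -504*1/10667 + 1563/7106 = -504/10667 + 1563/7106 = 13091097/75799702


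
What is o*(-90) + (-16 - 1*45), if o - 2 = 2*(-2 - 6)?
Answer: 1199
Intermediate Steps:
o = -14 (o = 2 + 2*(-2 - 6) = 2 + 2*(-8) = 2 - 16 = -14)
o*(-90) + (-16 - 1*45) = -14*(-90) + (-16 - 1*45) = 1260 + (-16 - 45) = 1260 - 61 = 1199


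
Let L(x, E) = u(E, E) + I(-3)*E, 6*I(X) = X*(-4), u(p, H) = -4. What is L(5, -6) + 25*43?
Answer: 1059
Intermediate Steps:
I(X) = -2*X/3 (I(X) = (X*(-4))/6 = (-4*X)/6 = -2*X/3)
L(x, E) = -4 + 2*E (L(x, E) = -4 + (-⅔*(-3))*E = -4 + 2*E)
L(5, -6) + 25*43 = (-4 + 2*(-6)) + 25*43 = (-4 - 12) + 1075 = -16 + 1075 = 1059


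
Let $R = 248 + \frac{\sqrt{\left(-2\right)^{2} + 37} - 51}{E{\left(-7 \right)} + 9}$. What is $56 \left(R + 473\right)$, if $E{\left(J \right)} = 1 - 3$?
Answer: $39968 + 8 \sqrt{41} \approx 40019.0$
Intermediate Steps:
$E{\left(J \right)} = -2$
$R = \frac{1685}{7} + \frac{\sqrt{41}}{7}$ ($R = 248 + \frac{\sqrt{\left(-2\right)^{2} + 37} - 51}{-2 + 9} = 248 + \frac{\sqrt{4 + 37} - 51}{7} = 248 + \left(\sqrt{41} - 51\right) \frac{1}{7} = 248 + \left(-51 + \sqrt{41}\right) \frac{1}{7} = 248 - \left(\frac{51}{7} - \frac{\sqrt{41}}{7}\right) = \frac{1685}{7} + \frac{\sqrt{41}}{7} \approx 241.63$)
$56 \left(R + 473\right) = 56 \left(\left(\frac{1685}{7} + \frac{\sqrt{41}}{7}\right) + 473\right) = 56 \left(\frac{4996}{7} + \frac{\sqrt{41}}{7}\right) = 39968 + 8 \sqrt{41}$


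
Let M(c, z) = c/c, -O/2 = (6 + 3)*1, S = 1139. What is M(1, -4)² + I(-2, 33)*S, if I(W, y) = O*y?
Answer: -676565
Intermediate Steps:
O = -18 (O = -2*(6 + 3) = -18 ≈ -18.000)
M(c, z) = 1
I(W, y) = -18*y
M(1, -4)² + I(-2, 33)*S = 1² - 18*33*1139 = 1 - 594*1139 = 1 - 676566 = -676565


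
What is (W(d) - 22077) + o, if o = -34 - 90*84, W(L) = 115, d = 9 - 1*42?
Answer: -29556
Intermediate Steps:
d = -33 (d = 9 - 42 = -33)
o = -7594 (o = -34 - 7560 = -7594)
(W(d) - 22077) + o = (115 - 22077) - 7594 = -21962 - 7594 = -29556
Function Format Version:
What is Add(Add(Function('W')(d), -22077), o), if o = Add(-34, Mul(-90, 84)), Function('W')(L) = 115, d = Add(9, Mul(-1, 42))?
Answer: -29556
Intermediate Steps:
d = -33 (d = Add(9, -42) = -33)
o = -7594 (o = Add(-34, -7560) = -7594)
Add(Add(Function('W')(d), -22077), o) = Add(Add(115, -22077), -7594) = Add(-21962, -7594) = -29556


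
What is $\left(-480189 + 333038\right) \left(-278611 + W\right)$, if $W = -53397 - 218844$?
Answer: $81058422652$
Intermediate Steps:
$W = -272241$ ($W = -53397 - 218844 = -272241$)
$\left(-480189 + 333038\right) \left(-278611 + W\right) = \left(-480189 + 333038\right) \left(-278611 - 272241\right) = \left(-147151\right) \left(-550852\right) = 81058422652$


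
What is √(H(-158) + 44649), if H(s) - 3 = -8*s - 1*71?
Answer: √45845 ≈ 214.11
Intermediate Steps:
H(s) = -68 - 8*s (H(s) = 3 + (-8*s - 1*71) = 3 + (-8*s - 71) = 3 + (-71 - 8*s) = -68 - 8*s)
√(H(-158) + 44649) = √((-68 - 8*(-158)) + 44649) = √((-68 + 1264) + 44649) = √(1196 + 44649) = √45845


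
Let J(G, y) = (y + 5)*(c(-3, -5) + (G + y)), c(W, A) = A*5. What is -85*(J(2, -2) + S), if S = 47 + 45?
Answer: -1445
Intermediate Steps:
c(W, A) = 5*A
S = 92
J(G, y) = (5 + y)*(-25 + G + y) (J(G, y) = (y + 5)*(5*(-5) + (G + y)) = (5 + y)*(-25 + (G + y)) = (5 + y)*(-25 + G + y))
-85*(J(2, -2) + S) = -85*((-125 + (-2)² - 20*(-2) + 5*2 + 2*(-2)) + 92) = -85*((-125 + 4 + 40 + 10 - 4) + 92) = -85*(-75 + 92) = -85*17 = -1445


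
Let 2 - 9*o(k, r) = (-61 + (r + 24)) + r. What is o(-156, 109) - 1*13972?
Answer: -125927/9 ≈ -13992.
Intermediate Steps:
o(k, r) = 13/3 - 2*r/9 (o(k, r) = 2/9 - ((-61 + (r + 24)) + r)/9 = 2/9 - ((-61 + (24 + r)) + r)/9 = 2/9 - ((-37 + r) + r)/9 = 2/9 - (-37 + 2*r)/9 = 2/9 + (37/9 - 2*r/9) = 13/3 - 2*r/9)
o(-156, 109) - 1*13972 = (13/3 - 2/9*109) - 1*13972 = (13/3 - 218/9) - 13972 = -179/9 - 13972 = -125927/9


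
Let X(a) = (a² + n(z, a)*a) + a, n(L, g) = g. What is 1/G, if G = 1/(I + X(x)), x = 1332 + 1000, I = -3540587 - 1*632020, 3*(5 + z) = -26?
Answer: 6706173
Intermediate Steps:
z = -41/3 (z = -5 + (⅓)*(-26) = -5 - 26/3 = -41/3 ≈ -13.667)
I = -4172607 (I = -3540587 - 632020 = -4172607)
x = 2332
X(a) = a + 2*a² (X(a) = (a² + a*a) + a = (a² + a²) + a = 2*a² + a = a + 2*a²)
G = 1/6706173 (G = 1/(-4172607 + 2332*(1 + 2*2332)) = 1/(-4172607 + 2332*(1 + 4664)) = 1/(-4172607 + 2332*4665) = 1/(-4172607 + 10878780) = 1/6706173 ≈ 1.4912e-7)
1/G = 1/(1/6706173) = 6706173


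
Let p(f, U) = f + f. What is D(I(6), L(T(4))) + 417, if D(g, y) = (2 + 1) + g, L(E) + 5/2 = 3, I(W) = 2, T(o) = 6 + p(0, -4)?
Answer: 422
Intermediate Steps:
p(f, U) = 2*f
T(o) = 6 (T(o) = 6 + 2*0 = 6 + 0 = 6)
L(E) = ½ (L(E) = -5/2 + 3 = ½)
D(g, y) = 3 + g
D(I(6), L(T(4))) + 417 = (3 + 2) + 417 = 5 + 417 = 422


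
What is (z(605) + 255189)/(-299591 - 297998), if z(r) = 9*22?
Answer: -255387/597589 ≈ -0.42736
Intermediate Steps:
z(r) = 198
(z(605) + 255189)/(-299591 - 297998) = (198 + 255189)/(-299591 - 297998) = 255387/(-597589) = 255387*(-1/597589) = -255387/597589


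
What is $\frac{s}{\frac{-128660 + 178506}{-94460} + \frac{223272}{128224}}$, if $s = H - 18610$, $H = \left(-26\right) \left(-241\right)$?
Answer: $- \frac{4672219059680}{459338113} \approx -10172.0$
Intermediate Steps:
$H = 6266$
$s = -12344$ ($s = 6266 - 18610 = -12344$)
$\frac{s}{\frac{-128660 + 178506}{-94460} + \frac{223272}{128224}} = - \frac{12344}{\frac{-128660 + 178506}{-94460} + \frac{223272}{128224}} = - \frac{12344}{49846 \left(- \frac{1}{94460}\right) + 223272 \cdot \frac{1}{128224}} = - \frac{12344}{- \frac{24923}{47230} + \frac{27909}{16028}} = - \frac{12344}{\frac{459338113}{378501220}} = \left(-12344\right) \frac{378501220}{459338113} = - \frac{4672219059680}{459338113}$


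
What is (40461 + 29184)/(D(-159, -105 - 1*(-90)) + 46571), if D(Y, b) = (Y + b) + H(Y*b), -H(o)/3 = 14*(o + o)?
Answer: -69645/153943 ≈ -0.45241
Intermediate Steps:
H(o) = -84*o (H(o) = -42*(o + o) = -42*2*o = -84*o)
D(Y, b) = Y + b - 84*Y*b (D(Y, b) = (Y + b) - 84*Y*b = Y + b - 84*Y*b)
(40461 + 29184)/(D(-159, -105 - 1*(-90)) + 46571) = (40461 + 29184)/((-159 + (-105 - 1*(-90)) - 84*(-159)*(-105 - 1*(-90))) + 46571) = 69645/((-159 + (-105 + 90) - 84*(-159)*(-105 + 90)) + 46571) = 69645/((-159 - 15 - 84*(-159)*(-15)) + 46571) = 69645/((-159 - 15 - 200340) + 46571) = 69645/(-200514 + 46571) = 69645/(-153943) = 69645*(-1/153943) = -69645/153943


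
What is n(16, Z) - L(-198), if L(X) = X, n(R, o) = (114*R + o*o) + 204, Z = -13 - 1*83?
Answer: 11442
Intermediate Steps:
Z = -96 (Z = -13 - 83 = -96)
n(R, o) = 204 + o² + 114*R (n(R, o) = (114*R + o²) + 204 = (o² + 114*R) + 204 = 204 + o² + 114*R)
n(16, Z) - L(-198) = (204 + (-96)² + 114*16) - 1*(-198) = (204 + 9216 + 1824) + 198 = 11244 + 198 = 11442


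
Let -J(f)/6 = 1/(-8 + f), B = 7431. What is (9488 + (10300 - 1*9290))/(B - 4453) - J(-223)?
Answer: 401195/114653 ≈ 3.4992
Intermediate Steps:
J(f) = -6/(-8 + f)
(9488 + (10300 - 1*9290))/(B - 4453) - J(-223) = (9488 + (10300 - 1*9290))/(7431 - 4453) - (-6)/(-8 - 223) = (9488 + (10300 - 9290))/2978 - (-6)/(-231) = (9488 + 1010)*(1/2978) - (-6)*(-1)/231 = 10498*(1/2978) - 1*2/77 = 5249/1489 - 2/77 = 401195/114653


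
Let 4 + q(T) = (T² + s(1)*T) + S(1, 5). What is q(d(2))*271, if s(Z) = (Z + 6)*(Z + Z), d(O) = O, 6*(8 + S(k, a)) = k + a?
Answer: 5691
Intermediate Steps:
S(k, a) = -8 + a/6 + k/6 (S(k, a) = -8 + (k + a)/6 = -8 + (a + k)/6 = -8 + (a/6 + k/6) = -8 + a/6 + k/6)
s(Z) = 2*Z*(6 + Z) (s(Z) = (6 + Z)*(2*Z) = 2*Z*(6 + Z))
q(T) = -11 + T² + 14*T (q(T) = -4 + ((T² + (2*1*(6 + 1))*T) + (-8 + (⅙)*5 + (⅙)*1)) = -4 + ((T² + (2*1*7)*T) + (-8 + ⅚ + ⅙)) = -4 + ((T² + 14*T) - 7) = -4 + (-7 + T² + 14*T) = -11 + T² + 14*T)
q(d(2))*271 = (-11 + 2² + 14*2)*271 = (-11 + 4 + 28)*271 = 21*271 = 5691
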